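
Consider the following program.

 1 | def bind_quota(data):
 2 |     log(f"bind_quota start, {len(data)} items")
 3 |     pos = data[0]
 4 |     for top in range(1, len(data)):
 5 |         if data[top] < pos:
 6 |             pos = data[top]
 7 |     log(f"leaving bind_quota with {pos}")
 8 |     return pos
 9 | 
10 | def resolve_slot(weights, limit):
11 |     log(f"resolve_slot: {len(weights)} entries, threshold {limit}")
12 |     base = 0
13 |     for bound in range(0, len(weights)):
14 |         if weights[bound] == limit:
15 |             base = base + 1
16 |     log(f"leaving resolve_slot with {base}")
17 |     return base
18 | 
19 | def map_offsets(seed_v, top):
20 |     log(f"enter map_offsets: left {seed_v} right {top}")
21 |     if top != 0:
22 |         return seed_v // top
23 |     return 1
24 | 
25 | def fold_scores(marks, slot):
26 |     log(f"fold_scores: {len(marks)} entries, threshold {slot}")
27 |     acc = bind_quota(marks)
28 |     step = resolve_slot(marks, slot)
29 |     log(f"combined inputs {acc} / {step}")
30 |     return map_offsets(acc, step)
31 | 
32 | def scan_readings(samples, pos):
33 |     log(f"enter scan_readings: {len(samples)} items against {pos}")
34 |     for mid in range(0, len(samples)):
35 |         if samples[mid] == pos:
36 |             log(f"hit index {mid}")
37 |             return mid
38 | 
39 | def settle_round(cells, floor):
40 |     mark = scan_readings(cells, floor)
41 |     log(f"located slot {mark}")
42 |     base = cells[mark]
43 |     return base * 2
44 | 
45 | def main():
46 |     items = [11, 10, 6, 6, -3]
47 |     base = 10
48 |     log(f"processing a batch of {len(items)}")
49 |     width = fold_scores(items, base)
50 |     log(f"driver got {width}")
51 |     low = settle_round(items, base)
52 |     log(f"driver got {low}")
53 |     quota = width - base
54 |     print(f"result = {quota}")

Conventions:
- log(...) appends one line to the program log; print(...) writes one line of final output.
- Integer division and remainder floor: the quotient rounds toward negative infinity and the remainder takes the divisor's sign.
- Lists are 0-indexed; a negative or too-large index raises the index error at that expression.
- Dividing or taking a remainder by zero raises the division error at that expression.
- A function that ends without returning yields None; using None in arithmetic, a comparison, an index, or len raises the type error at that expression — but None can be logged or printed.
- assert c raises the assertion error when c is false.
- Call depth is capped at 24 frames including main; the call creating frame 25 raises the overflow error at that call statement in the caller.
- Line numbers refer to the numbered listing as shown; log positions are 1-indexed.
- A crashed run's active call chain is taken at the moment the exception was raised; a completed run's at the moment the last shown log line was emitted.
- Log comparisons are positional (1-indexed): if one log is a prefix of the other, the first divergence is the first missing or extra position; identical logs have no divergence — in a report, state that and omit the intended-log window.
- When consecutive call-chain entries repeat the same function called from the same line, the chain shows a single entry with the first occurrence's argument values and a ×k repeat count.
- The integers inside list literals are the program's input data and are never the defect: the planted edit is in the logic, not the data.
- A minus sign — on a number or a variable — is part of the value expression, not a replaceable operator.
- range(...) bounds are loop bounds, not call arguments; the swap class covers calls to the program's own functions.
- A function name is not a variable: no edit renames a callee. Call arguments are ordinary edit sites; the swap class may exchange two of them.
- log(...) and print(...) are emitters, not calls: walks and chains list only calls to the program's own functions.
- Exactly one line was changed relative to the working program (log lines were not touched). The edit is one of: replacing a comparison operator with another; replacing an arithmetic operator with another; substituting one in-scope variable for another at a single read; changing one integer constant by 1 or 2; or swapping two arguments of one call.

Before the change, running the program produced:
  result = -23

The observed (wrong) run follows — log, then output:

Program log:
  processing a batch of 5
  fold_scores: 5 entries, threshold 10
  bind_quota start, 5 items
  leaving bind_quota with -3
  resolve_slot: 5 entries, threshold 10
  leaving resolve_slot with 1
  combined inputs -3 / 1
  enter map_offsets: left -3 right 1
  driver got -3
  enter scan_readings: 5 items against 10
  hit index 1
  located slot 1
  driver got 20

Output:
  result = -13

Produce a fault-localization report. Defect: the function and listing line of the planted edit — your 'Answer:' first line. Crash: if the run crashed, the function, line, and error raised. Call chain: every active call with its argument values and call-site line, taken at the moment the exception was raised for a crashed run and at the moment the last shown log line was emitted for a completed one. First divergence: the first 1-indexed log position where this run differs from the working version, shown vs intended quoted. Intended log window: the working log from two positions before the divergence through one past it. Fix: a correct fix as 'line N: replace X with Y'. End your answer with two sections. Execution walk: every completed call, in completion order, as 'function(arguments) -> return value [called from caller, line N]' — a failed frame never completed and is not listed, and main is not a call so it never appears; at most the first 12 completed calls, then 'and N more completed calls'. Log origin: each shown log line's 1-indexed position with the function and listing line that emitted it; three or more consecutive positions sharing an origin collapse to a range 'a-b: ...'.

Answer: the defect is in main at line 53.
The tell: Every logged value matches the working version; the printed result is what differs.
Call chain: main.
First divergence: none — the logs agree in full.
Execution walk:
  bind_quota([11, 10, 6, 6, -3]) -> -3  [called from fold_scores, line 27]
  resolve_slot([11, 10, 6, 6, -3], 10) -> 1  [called from fold_scores, line 28]
  map_offsets(-3, 1) -> -3  [called from fold_scores, line 30]
  fold_scores([11, 10, 6, 6, -3], 10) -> -3  [called from main, line 49]
  scan_readings([11, 10, 6, 6, -3], 10) -> 1  [called from settle_round, line 40]
  settle_round([11, 10, 6, 6, -3], 10) -> 20  [called from main, line 51]
Log line origins:
  1: emitted by main (line 48)
  2: emitted by fold_scores (line 26)
  3: emitted by bind_quota (line 2)
  4: emitted by bind_quota (line 7)
  5: emitted by resolve_slot (line 11)
  6: emitted by resolve_slot (line 16)
  7: emitted by fold_scores (line 29)
  8: emitted by map_offsets (line 20)
  9: emitted by main (line 50)
  10: emitted by scan_readings (line 33)
  11: emitted by scan_readings (line 36)
  12: emitted by settle_round (line 41)
  13: emitted by main (line 52)
A correct fix: line 53: replace `base` with `low`.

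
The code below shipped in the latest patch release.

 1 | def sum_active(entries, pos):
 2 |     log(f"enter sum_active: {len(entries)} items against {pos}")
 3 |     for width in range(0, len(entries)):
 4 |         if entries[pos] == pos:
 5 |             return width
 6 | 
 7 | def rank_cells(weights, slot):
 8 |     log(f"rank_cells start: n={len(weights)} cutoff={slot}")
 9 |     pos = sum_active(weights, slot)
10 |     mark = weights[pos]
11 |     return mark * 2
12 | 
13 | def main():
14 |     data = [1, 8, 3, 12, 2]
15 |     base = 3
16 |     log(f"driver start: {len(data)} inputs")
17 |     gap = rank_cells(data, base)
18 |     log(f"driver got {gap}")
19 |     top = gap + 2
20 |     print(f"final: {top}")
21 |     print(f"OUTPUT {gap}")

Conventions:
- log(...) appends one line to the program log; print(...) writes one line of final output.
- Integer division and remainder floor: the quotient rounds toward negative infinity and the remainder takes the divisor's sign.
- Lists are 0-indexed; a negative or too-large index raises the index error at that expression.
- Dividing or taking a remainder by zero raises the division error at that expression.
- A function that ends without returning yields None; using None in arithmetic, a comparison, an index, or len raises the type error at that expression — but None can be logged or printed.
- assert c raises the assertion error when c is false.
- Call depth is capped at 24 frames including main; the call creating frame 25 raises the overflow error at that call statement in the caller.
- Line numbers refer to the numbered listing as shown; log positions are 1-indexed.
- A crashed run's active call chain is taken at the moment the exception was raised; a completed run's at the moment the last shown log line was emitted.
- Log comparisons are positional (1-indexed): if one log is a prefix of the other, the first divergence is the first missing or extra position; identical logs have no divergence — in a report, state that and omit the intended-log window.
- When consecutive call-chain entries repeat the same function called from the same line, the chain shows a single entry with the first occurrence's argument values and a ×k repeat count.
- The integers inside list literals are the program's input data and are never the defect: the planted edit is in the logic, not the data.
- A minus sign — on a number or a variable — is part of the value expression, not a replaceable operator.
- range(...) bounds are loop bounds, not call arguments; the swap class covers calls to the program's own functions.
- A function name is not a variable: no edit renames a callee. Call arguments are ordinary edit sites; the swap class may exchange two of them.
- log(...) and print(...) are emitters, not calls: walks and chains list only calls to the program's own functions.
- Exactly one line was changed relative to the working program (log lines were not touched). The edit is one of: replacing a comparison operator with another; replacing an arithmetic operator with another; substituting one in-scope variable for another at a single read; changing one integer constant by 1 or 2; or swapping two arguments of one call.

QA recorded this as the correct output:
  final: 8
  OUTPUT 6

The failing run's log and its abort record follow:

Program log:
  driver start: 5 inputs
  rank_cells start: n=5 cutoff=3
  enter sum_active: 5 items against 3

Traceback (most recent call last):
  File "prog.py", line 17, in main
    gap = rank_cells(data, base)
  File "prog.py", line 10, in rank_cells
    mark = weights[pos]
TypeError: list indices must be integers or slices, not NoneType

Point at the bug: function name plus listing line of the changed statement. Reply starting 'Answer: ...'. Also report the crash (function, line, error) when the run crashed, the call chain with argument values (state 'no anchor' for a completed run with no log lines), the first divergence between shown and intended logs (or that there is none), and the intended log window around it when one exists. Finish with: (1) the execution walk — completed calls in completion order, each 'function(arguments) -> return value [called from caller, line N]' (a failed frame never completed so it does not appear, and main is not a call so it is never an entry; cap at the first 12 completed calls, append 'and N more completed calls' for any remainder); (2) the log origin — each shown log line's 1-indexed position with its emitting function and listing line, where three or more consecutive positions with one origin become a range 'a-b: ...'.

Answer: the defect is in sum_active at line 4.
Core observation: Only 3 log lines were emitted before the run died; the intended continuation was 'driver got 6'.
Crash: rank_cells, line 10, TypeError.
Call chain: main -> rank_cells([1, 8, 3, 12, 2], 3) (called at line 17).
First divergence: position 4 (shown log ended at 3 lines; the working version continues: 'driver got 6').
Intended log window:
  2: rank_cells start: n=5 cutoff=3
  3: enter sum_active: 5 items against 3
  4: driver got 6
Execution walk:
  sum_active([1, 8, 3, 12, 2], 3) -> None  [called from rank_cells, line 9]
Origin of each log line:
  1: emitted by main (line 16)
  2: emitted by rank_cells (line 8)
  3: emitted by sum_active (line 2)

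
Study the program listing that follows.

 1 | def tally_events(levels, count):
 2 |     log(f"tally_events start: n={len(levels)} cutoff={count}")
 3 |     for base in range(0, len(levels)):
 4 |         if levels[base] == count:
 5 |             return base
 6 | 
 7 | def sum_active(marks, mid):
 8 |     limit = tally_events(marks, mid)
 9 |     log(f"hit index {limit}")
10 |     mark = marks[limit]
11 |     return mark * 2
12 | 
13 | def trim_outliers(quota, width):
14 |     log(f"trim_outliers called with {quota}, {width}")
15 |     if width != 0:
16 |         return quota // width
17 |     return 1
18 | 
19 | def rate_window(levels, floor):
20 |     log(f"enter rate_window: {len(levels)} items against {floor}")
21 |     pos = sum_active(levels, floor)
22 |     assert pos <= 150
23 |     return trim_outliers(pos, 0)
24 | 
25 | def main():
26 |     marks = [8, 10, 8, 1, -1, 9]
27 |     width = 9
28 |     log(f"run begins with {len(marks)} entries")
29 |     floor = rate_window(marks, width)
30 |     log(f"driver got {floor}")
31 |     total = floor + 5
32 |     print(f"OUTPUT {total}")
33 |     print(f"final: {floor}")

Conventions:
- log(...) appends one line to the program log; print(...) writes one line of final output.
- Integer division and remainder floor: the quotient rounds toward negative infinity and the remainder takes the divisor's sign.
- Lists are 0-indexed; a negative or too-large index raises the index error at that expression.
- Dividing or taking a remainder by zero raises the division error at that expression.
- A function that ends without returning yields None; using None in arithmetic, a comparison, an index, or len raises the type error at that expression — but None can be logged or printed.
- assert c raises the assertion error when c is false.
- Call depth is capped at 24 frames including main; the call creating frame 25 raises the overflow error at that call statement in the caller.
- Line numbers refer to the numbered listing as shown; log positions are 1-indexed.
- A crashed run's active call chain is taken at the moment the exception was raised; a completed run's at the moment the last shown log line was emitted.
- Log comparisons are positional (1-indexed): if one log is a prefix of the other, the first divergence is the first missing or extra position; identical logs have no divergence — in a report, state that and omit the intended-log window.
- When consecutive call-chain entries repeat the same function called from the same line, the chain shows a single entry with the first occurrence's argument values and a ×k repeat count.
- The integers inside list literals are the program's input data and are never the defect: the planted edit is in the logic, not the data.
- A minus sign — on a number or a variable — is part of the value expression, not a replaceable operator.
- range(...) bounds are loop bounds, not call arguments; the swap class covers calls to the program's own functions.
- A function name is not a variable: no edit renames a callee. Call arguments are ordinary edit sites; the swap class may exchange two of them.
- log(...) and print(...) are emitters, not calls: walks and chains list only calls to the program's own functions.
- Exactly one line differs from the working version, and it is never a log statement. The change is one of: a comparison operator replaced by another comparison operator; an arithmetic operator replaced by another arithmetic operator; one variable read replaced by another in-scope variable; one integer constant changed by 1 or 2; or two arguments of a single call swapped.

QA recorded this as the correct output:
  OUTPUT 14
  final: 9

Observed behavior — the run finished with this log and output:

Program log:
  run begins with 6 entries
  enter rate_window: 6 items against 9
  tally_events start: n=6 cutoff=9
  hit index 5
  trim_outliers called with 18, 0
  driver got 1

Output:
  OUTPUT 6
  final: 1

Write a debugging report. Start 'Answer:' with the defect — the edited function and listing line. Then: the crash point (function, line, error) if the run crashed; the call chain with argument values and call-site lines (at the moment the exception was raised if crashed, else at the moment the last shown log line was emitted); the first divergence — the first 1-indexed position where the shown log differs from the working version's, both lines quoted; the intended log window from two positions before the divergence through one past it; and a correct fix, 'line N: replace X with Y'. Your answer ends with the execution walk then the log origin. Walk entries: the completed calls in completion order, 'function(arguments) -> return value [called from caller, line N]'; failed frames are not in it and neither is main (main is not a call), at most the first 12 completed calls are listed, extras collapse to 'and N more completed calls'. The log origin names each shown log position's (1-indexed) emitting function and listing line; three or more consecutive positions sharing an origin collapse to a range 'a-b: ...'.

Answer: the defect is in rate_window at line 23.
The tell: The earliest visible damage is log position 5 — 'trim_outliers called with 18, 0' rather than the intended 'trim_outliers called with 18, 2'.
Call chain: main.
First divergence: at position 5 the run shows 'trim_outliers called with 18, 0' where the working version logs 'trim_outliers called with 18, 2'.
Intended log window:
  3: tally_events start: n=6 cutoff=9
  4: hit index 5
  5: trim_outliers called with 18, 2
  6: driver got 9
Execution walk:
  tally_events([8, 10, 8, 1, -1, 9], 9) -> 5  [called from sum_active, line 8]
  sum_active([8, 10, 8, 1, -1, 9], 9) -> 18  [called from rate_window, line 21]
  trim_outliers(18, 0) -> 1  [called from rate_window, line 23]
  rate_window([8, 10, 8, 1, -1, 9], 9) -> 1  [called from main, line 29]
Log line origins:
  1 — main, line 28
  2 — rate_window, line 20
  3 — tally_events, line 2
  4 — sum_active, line 9
  5 — trim_outliers, line 14
  6 — main, line 30
A correct fix: line 23: replace `0` with `2`.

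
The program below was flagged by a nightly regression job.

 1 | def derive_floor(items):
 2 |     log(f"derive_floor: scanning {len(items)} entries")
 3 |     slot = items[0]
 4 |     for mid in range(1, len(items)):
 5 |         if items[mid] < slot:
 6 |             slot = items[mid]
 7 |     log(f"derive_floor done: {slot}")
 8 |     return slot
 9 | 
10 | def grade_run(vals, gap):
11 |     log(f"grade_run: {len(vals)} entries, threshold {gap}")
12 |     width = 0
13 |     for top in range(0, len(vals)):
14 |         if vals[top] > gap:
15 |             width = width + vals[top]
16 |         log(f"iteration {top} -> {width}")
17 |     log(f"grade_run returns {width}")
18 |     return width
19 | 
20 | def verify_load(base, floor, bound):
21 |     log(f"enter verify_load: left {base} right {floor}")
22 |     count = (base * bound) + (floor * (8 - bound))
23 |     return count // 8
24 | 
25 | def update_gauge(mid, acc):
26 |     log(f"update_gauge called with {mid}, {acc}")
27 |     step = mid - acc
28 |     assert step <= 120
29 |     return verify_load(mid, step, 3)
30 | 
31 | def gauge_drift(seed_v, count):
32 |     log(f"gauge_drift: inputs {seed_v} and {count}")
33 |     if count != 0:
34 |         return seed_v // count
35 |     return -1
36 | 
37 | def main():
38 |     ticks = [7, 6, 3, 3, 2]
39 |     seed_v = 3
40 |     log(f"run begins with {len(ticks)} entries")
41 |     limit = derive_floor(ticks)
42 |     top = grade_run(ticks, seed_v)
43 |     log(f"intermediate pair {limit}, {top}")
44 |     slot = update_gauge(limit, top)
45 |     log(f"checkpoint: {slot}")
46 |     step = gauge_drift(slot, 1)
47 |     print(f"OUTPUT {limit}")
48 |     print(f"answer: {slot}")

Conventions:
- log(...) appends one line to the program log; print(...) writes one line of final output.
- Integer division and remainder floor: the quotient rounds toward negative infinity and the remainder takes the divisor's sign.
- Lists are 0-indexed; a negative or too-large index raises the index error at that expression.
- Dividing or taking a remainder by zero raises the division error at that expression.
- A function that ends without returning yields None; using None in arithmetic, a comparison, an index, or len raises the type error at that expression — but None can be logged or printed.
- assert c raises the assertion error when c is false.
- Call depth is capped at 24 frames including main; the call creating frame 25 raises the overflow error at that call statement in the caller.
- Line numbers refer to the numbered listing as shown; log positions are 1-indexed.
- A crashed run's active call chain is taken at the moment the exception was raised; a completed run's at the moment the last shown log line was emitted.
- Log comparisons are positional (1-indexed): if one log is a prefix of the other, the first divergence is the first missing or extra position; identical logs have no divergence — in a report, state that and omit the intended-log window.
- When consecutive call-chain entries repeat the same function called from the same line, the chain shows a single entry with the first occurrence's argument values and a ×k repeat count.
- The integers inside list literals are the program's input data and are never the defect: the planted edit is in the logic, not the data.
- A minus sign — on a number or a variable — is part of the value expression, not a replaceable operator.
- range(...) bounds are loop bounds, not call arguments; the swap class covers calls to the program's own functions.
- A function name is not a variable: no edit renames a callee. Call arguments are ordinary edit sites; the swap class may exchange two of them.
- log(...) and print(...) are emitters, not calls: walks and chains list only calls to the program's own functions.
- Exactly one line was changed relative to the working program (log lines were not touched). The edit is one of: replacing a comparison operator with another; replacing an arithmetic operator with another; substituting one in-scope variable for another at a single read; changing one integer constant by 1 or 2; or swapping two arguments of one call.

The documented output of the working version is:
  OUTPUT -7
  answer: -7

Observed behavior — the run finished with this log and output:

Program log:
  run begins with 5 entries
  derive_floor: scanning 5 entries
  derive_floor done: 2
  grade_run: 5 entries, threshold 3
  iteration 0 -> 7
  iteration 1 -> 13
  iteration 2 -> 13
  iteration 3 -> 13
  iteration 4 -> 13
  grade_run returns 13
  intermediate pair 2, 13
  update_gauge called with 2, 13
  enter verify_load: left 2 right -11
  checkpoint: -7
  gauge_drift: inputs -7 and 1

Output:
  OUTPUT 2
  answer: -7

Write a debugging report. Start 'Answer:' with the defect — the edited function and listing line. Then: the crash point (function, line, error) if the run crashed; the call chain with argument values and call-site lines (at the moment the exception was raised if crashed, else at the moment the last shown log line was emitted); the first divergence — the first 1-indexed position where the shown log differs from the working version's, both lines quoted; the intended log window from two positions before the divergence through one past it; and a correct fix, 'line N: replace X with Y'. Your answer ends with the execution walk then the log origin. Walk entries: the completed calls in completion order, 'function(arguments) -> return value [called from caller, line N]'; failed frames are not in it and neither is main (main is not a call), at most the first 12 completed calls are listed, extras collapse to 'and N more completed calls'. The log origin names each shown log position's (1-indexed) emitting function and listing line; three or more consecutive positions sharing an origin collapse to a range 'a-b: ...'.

Answer: the defect is in main at line 47.
Key observation: The logs agree in full; only the final output differs.
Call chain: main -> gauge_drift(-7, 1) (called at line 46).
First divergence: none; the two logs match at every position.
Execution walk:
  derive_floor([7, 6, 3, 3, 2]) -> 2  [called from main, line 41]
  grade_run([7, 6, 3, 3, 2], 3) -> 13  [called from main, line 42]
  verify_load(2, -11, 3) -> -7  [called from update_gauge, line 29]
  update_gauge(2, 13) -> -7  [called from main, line 44]
  gauge_drift(-7, 1) -> -7  [called from main, line 46]
Log line origins:
  1 — main, line 40
  2 — derive_floor, line 2
  3 — derive_floor, line 7
  4 — grade_run, line 11
  5-9 — grade_run, line 16
  10 — grade_run, line 17
  11 — main, line 43
  12 — update_gauge, line 26
  13 — verify_load, line 21
  14 — main, line 45
  15 — gauge_drift, line 32
A correct fix: line 47: replace `limit` with `step`.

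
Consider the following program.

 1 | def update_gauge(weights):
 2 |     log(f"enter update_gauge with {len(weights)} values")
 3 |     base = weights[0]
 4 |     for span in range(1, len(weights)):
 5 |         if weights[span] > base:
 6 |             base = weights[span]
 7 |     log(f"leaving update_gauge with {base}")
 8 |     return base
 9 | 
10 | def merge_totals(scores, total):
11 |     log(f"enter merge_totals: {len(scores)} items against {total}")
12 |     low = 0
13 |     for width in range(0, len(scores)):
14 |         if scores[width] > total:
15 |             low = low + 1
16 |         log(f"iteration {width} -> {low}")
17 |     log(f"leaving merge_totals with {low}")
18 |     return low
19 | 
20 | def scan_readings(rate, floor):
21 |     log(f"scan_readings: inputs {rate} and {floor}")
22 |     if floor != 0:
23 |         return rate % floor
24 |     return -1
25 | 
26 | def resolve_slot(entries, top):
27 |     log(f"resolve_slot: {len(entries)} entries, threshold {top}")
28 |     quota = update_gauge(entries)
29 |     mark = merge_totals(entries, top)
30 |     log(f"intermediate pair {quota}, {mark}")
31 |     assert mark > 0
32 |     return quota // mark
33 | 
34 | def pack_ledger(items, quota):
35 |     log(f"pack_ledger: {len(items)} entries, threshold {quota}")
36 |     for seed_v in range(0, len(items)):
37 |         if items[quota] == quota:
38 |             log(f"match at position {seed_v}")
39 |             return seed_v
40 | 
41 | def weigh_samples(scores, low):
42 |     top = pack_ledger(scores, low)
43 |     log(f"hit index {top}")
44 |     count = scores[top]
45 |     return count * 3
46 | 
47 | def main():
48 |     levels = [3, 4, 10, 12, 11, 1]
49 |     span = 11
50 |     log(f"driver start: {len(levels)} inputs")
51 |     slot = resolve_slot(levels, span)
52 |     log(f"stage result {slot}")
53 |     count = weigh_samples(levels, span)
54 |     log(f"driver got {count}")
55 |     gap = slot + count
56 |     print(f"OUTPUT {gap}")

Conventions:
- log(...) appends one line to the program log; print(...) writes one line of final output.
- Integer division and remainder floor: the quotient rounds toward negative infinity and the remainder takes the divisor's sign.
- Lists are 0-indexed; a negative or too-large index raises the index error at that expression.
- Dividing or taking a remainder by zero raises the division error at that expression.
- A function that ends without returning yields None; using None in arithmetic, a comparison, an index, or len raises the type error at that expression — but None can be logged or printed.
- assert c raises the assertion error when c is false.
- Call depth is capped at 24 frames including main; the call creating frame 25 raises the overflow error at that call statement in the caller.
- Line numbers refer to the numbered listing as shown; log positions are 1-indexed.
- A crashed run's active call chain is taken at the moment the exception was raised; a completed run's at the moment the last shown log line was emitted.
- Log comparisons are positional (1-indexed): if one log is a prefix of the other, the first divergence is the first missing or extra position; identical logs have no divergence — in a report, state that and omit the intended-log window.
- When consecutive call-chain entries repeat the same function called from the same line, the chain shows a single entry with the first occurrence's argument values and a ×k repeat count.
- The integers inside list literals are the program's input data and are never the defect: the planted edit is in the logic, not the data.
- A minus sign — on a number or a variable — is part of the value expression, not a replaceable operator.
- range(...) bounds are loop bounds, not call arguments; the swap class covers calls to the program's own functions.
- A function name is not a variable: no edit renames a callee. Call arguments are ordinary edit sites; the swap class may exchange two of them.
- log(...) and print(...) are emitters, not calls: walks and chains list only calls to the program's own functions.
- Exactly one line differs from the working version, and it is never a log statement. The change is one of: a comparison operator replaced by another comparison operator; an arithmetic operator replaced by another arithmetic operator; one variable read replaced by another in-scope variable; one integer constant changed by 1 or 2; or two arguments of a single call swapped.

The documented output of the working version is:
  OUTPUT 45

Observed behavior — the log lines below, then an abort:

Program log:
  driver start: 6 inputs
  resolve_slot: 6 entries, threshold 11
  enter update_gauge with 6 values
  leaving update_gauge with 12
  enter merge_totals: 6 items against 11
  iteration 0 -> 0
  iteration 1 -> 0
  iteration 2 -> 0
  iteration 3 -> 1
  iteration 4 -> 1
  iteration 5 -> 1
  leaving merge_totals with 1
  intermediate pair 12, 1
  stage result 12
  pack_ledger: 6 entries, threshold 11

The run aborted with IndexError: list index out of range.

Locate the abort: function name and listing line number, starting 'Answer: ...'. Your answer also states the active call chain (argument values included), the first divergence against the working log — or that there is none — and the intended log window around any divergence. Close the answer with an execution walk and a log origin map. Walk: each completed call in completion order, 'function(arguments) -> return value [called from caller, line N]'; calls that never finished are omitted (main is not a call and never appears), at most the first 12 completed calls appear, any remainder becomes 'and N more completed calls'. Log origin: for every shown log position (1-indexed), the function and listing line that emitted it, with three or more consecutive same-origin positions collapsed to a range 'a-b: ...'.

Answer: the error was raised in pack_ledger, line 37.
The tell: Only 15 log lines were emitted before the run died; the intended continuation was 'match at position 4'.
Call chain: main -> weigh_samples([3, 4, 10, 12, 11, 1], 11) (called at line 53) -> pack_ledger([3, 4, 10, 12, 11, 1], 11) (called at line 42).
First divergence: position 16 — after 15 matching lines the faulty run goes silent; intended next line 'match at position 4'.
Intended log window:
  14: stage result 12
  15: pack_ledger: 6 entries, threshold 11
  16: match at position 4
  17: hit index 4
Execution walk:
  update_gauge([3, 4, 10, 12, 11, 1]) -> 12  [called from resolve_slot, line 28]
  merge_totals([3, 4, 10, 12, 11, 1], 11) -> 1  [called from resolve_slot, line 29]
  resolve_slot([3, 4, 10, 12, 11, 1], 11) -> 12  [called from main, line 51]
Log origins:
  1 — main, line 50
  2 — resolve_slot, line 27
  3 — update_gauge, line 2
  4 — update_gauge, line 7
  5 — merge_totals, line 11
  6-11 — merge_totals, line 16
  12 — merge_totals, line 17
  13 — resolve_slot, line 30
  14 — main, line 52
  15 — pack_ledger, line 35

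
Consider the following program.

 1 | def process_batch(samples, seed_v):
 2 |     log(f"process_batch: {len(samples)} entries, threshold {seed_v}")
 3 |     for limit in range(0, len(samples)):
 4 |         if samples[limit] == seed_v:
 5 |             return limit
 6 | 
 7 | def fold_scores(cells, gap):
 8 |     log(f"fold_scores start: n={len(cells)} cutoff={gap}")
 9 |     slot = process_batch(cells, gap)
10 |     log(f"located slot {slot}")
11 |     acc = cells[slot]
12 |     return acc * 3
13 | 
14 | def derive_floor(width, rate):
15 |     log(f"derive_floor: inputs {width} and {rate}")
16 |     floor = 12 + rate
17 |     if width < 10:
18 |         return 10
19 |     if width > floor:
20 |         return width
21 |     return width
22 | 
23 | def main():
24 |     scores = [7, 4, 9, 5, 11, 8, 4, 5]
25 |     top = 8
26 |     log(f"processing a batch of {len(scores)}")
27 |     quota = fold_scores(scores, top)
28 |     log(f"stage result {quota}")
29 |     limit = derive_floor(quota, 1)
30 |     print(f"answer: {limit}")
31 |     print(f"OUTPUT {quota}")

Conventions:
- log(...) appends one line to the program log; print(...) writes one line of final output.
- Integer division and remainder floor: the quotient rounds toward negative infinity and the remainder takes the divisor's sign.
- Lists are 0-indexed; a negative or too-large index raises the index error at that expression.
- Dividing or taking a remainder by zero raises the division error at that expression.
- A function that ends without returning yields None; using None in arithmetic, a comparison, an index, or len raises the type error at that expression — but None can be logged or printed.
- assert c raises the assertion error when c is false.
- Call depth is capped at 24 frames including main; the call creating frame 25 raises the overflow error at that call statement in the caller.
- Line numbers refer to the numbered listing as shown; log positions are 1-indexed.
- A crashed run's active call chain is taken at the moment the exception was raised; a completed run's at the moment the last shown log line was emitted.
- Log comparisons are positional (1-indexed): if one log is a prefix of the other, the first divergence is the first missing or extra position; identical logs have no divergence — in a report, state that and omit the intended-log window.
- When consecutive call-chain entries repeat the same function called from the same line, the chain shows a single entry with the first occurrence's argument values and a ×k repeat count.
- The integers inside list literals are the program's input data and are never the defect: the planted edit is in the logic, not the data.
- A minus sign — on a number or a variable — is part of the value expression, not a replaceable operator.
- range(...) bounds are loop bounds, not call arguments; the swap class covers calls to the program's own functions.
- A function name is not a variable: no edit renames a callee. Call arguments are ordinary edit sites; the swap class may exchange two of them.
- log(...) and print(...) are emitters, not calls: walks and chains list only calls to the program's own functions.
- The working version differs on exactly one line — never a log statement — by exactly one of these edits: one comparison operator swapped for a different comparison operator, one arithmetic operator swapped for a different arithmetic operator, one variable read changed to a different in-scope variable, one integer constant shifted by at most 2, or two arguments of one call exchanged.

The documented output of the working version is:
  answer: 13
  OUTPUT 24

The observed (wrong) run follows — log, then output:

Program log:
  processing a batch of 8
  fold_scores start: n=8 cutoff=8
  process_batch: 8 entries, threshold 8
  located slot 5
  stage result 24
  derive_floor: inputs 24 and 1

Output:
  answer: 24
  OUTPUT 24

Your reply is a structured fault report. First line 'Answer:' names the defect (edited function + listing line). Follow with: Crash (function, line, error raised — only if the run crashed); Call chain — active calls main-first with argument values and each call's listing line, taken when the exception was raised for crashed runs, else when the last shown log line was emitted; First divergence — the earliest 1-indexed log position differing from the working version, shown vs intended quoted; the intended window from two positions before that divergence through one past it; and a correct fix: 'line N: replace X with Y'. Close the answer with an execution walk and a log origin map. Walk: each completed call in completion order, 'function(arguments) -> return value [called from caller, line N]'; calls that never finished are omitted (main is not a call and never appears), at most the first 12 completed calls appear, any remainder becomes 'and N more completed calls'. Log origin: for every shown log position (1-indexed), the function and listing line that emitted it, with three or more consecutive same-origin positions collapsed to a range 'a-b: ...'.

Answer: the defect is in derive_floor at line 20.
Key fact: Every logged value matches the working version; the printed result is what differs.
Call chain: main -> derive_floor(24, 1) (called at line 29).
First divergence: none (the log streams are identical).
Execution walk:
  process_batch([7, 4, 9, 5, 11, 8, 4, 5], 8) -> 5  [called from fold_scores, line 9]
  fold_scores([7, 4, 9, 5, 11, 8, 4, 5], 8) -> 24  [called from main, line 27]
  derive_floor(24, 1) -> 24  [called from main, line 29]
Log origin:
  1: emitted by main (line 26)
  2: emitted by fold_scores (line 8)
  3: emitted by process_batch (line 2)
  4: emitted by fold_scores (line 10)
  5: emitted by main (line 28)
  6: emitted by derive_floor (line 15)
A correct fix: line 20: replace `width` with `floor`.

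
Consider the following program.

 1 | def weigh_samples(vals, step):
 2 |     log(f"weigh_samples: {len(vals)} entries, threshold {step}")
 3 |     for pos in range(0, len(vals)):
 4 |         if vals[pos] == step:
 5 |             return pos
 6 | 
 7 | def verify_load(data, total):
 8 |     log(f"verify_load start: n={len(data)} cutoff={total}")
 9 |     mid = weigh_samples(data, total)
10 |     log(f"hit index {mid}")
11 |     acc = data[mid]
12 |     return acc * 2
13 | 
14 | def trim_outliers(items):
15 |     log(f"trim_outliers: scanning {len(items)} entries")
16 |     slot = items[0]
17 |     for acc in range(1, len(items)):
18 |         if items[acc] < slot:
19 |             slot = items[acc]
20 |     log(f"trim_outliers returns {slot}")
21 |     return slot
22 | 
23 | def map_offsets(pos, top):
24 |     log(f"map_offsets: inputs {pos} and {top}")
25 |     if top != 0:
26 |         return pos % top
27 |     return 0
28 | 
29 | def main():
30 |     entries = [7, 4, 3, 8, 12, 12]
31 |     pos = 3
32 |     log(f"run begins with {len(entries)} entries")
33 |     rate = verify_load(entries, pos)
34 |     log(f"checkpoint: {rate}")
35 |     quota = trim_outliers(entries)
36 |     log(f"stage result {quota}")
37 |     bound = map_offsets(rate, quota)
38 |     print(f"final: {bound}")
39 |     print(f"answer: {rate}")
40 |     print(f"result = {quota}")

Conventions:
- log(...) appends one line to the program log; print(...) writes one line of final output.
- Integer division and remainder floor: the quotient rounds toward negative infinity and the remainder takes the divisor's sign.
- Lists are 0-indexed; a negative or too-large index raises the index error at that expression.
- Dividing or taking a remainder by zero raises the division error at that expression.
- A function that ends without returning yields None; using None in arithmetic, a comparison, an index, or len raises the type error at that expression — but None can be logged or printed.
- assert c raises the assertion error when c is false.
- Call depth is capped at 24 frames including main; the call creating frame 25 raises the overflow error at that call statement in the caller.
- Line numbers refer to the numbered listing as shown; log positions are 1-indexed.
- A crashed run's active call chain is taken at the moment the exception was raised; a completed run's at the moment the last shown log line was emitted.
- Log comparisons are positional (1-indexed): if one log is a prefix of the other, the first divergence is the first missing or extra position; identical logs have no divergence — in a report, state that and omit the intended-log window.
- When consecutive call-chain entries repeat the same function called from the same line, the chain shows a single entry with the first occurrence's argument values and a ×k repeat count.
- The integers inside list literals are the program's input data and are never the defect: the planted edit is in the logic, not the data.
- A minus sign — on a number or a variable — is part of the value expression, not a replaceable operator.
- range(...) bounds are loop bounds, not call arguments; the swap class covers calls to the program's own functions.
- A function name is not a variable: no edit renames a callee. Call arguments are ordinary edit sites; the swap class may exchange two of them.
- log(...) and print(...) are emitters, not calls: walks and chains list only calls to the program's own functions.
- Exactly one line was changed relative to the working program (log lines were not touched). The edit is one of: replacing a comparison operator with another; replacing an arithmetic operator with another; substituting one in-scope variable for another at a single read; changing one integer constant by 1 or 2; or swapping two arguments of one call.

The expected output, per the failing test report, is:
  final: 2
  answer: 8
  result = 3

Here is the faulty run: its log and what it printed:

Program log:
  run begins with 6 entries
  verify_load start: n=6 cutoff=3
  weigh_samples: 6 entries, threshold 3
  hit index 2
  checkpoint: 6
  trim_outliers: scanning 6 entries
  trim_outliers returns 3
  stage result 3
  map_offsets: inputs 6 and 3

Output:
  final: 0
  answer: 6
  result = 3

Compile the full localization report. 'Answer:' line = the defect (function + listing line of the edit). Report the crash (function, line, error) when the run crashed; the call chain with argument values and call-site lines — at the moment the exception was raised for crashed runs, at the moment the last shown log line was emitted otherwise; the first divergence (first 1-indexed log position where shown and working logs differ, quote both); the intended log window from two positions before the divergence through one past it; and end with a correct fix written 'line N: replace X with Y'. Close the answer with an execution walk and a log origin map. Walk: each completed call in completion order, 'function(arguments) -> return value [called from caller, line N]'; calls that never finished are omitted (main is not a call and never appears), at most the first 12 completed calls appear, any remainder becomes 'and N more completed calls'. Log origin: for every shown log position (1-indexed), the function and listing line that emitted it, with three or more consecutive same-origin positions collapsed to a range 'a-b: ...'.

Answer: the defect is in main at line 31.
Core observation: Everything matches until log position 2, which reads 'verify_load start: n=6 cutoff=3' in place of 'verify_load start: n=6 cutoff=4'.
Call chain: main -> map_offsets(6, 3) (called at line 37).
First divergence: at position 2 the run shows 'verify_load start: n=6 cutoff=3' where the working version logs 'verify_load start: n=6 cutoff=4'.
Intended log window:
  1: run begins with 6 entries
  2: verify_load start: n=6 cutoff=4
  3: weigh_samples: 6 entries, threshold 4
Execution walk:
  weigh_samples([7, 4, 3, 8, 12, 12], 3) -> 2  [called from verify_load, line 9]
  verify_load([7, 4, 3, 8, 12, 12], 3) -> 6  [called from main, line 33]
  trim_outliers([7, 4, 3, 8, 12, 12]) -> 3  [called from main, line 35]
  map_offsets(6, 3) -> 0  [called from main, line 37]
Log origin:
  1: logged in main at line 32
  2: logged in verify_load at line 8
  3: logged in weigh_samples at line 2
  4: logged in verify_load at line 10
  5: logged in main at line 34
  6: logged in trim_outliers at line 15
  7: logged in trim_outliers at line 20
  8: logged in main at line 36
  9: logged in map_offsets at line 24
A correct fix: line 31: replace `3` with `4`.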